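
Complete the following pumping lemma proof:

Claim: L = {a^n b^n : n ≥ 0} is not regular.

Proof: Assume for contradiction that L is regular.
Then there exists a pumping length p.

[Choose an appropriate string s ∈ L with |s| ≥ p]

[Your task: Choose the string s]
s = a^p b^p

This string is in L (has equal a's and b's) and has length 2p ≥ p.
Any decomposition xyz with |xy| ≤ p means y consists only of a's,
so pumping will unbalance the counts.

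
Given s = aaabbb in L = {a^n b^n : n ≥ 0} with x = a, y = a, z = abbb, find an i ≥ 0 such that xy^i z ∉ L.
i = 3

xy³z = a · aaa · abbb = aaaaabbb; aaaaabbb has 5 a's and 3 b's; 5 ≠ 3, so it is not in L.
(Other choices also work, e.g. i = 0, 2; only i = 1 is guaranteed to stay in L since xy¹z = s.)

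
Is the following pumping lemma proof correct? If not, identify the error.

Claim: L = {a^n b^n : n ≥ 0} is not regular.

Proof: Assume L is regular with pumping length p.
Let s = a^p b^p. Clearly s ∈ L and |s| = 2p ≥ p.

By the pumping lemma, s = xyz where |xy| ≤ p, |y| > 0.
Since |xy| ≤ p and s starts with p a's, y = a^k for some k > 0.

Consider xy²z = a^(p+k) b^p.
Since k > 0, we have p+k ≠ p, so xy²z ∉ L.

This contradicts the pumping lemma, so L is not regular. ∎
The proof is correct.

This proof is valid because:
1. The string s = a^p b^p is correctly in L
2. The decomposition analysis is correct: y must consist only of a's
3. The contradiction is valid: pumping increases a's but not b's
4. The conclusion follows logically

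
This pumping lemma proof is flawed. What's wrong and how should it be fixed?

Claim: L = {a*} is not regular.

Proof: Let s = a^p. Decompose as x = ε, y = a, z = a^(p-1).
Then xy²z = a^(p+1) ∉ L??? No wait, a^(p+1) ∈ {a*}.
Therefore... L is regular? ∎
Error: The proof attempts to show a*  is not regular, but a* IS regular!

Correction: a* is a regular language (recognized by a simple DFA with one accepting state and self-loop on 'a'). The pumping lemma can only prove non-regularity, not regularity. For regular languages, pumping always works.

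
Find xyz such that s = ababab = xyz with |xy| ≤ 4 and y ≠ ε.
x = 'a', y = 'b', z = 'abab'

For s = ababab and p = 4, one valid decomposition is:
- x = 'a' (length 1)
- y = 'b' (length 1)
- z = 'abab' (length 4)

Verification:
- xyz = 'a' + 'b' + 'abab' = ababab ✓
- |xy| = 2 ≤ 4 ✓
- |y| = 1 > 0 ✓

All pumping lemma constraints are satisfied.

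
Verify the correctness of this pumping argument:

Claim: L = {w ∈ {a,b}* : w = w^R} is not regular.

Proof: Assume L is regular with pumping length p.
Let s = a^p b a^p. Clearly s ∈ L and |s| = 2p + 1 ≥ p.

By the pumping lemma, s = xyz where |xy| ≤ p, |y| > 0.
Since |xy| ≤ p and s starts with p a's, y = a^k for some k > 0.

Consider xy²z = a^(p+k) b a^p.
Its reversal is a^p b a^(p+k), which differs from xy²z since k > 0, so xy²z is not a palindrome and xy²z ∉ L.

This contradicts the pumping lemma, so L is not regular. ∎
The proof is correct.

This proof is valid because:
1. s = a^p b a^p is in L and is chosen in terms of p, so |s| ≥ p holds for every p
2. The decomposition analysis is correct: |xy| ≤ p forces y to lie inside the leading a's
3. The contradiction is valid: a^(p+k) b a^p has more a's before the b than after it, so it is not a palindrome
4. The conclusion follows logically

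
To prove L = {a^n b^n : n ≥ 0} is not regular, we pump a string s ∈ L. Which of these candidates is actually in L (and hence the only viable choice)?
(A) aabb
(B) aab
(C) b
(A) aabb

The pumping lemma is applied to a string s that lies in L, so first check membership of each option:
- (A) aabb = a^2 b^2 has equal counts (2 = 2), so it is in L ✓
- (B) aab has 2 a's and 1 b's; 2 ≠ 1, so it is not in L ✗
- (C) b has 0 a's and 1 b's; 0 ≠ 1, so it is not in L ✗

Only (A) aabb is in L, so it is the only candidate that could play the role of s.
(In a complete proof one picks s in terms of the pumping length p so that |s| ≥ p is guaranteed; a fixed string like aabb illustrates the shape of such an s.)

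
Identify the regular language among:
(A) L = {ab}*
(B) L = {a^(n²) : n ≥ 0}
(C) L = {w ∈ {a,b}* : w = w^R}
(A) {ab}*

(A) L = {ab}* is regular.

This can be recognized by a finite automaton (DFA/NFA).
Regular expressions like {ab}* define regular languages.

The other choices are not regular:
- {w ∈ {a,b}* : w = w^R}: After pumping, the string is no longer symmetric
- {a^(n²) : n ≥ 0}: After pumping, length is no longer a perfect square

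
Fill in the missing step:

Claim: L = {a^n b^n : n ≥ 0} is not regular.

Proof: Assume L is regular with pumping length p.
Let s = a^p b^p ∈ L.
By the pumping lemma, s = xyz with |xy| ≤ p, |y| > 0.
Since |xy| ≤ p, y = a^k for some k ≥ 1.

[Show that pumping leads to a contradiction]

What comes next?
Consider xy²z = a^(p+k) b^p.

Since k ≥ 1, we have p + k > p.
So xy²z has more a's than b's: (p+k) a's vs p b's.
This means xy²z ∉ L because a^n b^n requires equal counts.

This contradicts the pumping lemma which states xy²z ∈ L.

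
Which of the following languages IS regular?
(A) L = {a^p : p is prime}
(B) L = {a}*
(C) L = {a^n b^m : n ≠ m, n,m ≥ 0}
(B) {a}*

(B) L = {a}* is regular.

This can be recognized by a finite automaton (DFA/NFA).
Regular expressions like {a}* define regular languages.

The other choices are not regular:
- {a^n b^m : n ≠ m, n,m ≥ 0}: After pumping a's, we can make n = m
- {a^p : p is prime}: After pumping, the length becomes composite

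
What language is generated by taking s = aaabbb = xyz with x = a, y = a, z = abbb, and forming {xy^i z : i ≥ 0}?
{xy^i z : i ≥ 0} = {a^(2+i) b^3 : i ≥ 0} = {aabbb, aaabbb, aaaabbb, ...}

With x = a, y = a, z = abbb: Starting with aaabbb and pumping the second 'a', we get strings with 2+i a's followed by 3 b's for i = 0, 1, 2, ...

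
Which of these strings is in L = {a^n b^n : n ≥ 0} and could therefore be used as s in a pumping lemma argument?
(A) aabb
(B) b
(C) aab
(A) aabb

The pumping lemma is applied to a string s that lies in L, so first check membership of each option:
- (A) aabb = a^2 b^2 has equal counts (2 = 2), so it is in L ✓
- (B) b has 0 a's and 1 b's; 0 ≠ 1, so it is not in L ✗
- (C) aab has 2 a's and 1 b's; 2 ≠ 1, so it is not in L ✗

Only (A) aabb is in L, so it is the only candidate that could play the role of s.
(In a complete proof one picks s in terms of the pumping length p so that |s| ≥ p is guaranteed; a fixed string like aabb illustrates the shape of such an s.)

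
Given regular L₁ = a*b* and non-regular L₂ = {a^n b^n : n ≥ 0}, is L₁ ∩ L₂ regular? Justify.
No — L₁ ∩ L₂ is not regular.

Every string a^n b^n already lies in a*b*, so L₁ ∩ L₂ = {a^n b^n : n ≥ 0} = L₂ itself, which is the standard non-regular language (pump s = a^p b^p).

Note that the bare facts "L₁ regular, L₂ non-regular" do not settle the question by themselves: the closure of regular languages under ∪, ∩, complement and difference applies only when BOTH operands are regular. With a non-regular operand the result can come out regular or non-regular depending on the specific languages, so one has to work out L₁ ∩ L₂ for this particular pair, as above.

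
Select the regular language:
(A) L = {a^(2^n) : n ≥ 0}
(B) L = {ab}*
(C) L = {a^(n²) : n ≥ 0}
(B) {ab}*

(B) L = {ab}* is regular.

This can be recognized by a finite automaton (DFA/NFA).
Regular expressions like {ab}* define regular languages.

The other choices are not regular:
- {a^(2^n) : n ≥ 0}: After pumping, length is no longer a power of 2
- {a^(n²) : n ≥ 0}: After pumping, length is no longer a perfect square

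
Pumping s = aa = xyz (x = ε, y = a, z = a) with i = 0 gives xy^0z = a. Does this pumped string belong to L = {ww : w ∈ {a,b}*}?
No

xy⁰z = ε · ε · a = a.
a has odd length 1, so it cannot be written as ww and is not in L.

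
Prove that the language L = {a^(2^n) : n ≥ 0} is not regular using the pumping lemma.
Assume for contradiction that L is regular, and let p ≥ 1 be the pumping length given by the pumping lemma.
Choose s = a^(2^p). Then s ∈ L and |s| = 2^p ≥ p.
By the pumping lemma, s = xyz for some x, y, z with |xy| ≤ p, |y| ≥ 1, and xy^i z ∈ L for every i ≥ 0.
Here y = a^k for some k with 1 ≤ k ≤ |xy| ≤ p, and p < 2^p.

Take i = 2: |xy²z| = 2^p + k.
Now 2^p < 2^p + k ≤ 2^p + p < 2^p + 2^p = 2^(p+1).
So |xy²z| lies strictly between the consecutive powers of two 2^p and 2^(p+1), hence is not a power of 2, and xy²z ∉ L.

This contradicts the pumping lemma, which requires xy^i z ∈ L for all i ≥ 0.
Hence L = {a^(2^n) : n ≥ 0} is not regular. ∎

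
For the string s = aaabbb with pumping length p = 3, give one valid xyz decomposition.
x = '', y = 'aaa', z = 'bbb'

For s = aaabbb and p = 3, one valid decomposition is:
- x = '' (length 0)
- y = 'aaa' (length 3)
- z = 'bbb' (length 3)

Verification:
- xyz = '' + 'aaa' + 'bbb' = aaabbb ✓
- |xy| = 3 ≤ 3 ✓
- |y| = 3 > 0 ✓

All pumping lemma constraints are satisfied.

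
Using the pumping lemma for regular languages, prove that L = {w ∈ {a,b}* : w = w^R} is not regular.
Assume for contradiction that L is regular, and let p ≥ 1 be the pumping length given by the pumping lemma.
Choose s = a^p b a^p. Then s ∈ L (it reads the same in both directions) and |s| = 2p + 1 ≥ p.
By the pumping lemma, s = xyz for some x, y, z with |xy| ≤ p, |y| ≥ 1, and xy^i z ∈ L for every i ≥ 0.
Since |xy| ≤ p and the first p symbols of s are all a's, y = a^k for some k with 1 ≤ k ≤ p.

Take i = 0: xy⁰z = a^(p − k) b a^p.
Its reversal is a^p b a^(p − k). These differ because the block of a's before the unique b has length p − k in one and p in the other, and p − k ≠ p since k ≥ 1. So xy⁰z is not a palindrome, i.e. xy⁰z ∉ L.

This contradicts the pumping lemma, which requires xy^i z ∈ L for all i ≥ 0.
Hence L = {w ∈ {a,b}* : w = w^R} is not regular. ∎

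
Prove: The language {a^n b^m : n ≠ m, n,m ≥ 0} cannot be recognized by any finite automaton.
Assume for contradiction that L is regular, and let p ≥ 1 be the pumping length given by the pumping lemma.
Choose s = a^p b^(p + p!). Then s ∈ L because p ≠ p + p! (as p! ≥ 1), and |s| ≥ p.
By the pumping lemma, s = xyz for some x, y, z with |xy| ≤ p, |y| ≥ 1, and xy^i z ∈ L for every i ≥ 0.
Since |xy| ≤ p and the first p symbols of s are all a's, y = a^k for some k with 1 ≤ k ≤ p.
For every i ≥ 0, xy^i z = a^(p + (i − 1)k) b^(p + p!).

Because 1 ≤ k ≤ p, k divides p!. Let t = p!/k (a positive integer) and take i = t + 1.
Then the number of a's is p + tk = p + p!, which equals the number of b's.
So xy^(t+1) z = a^(p + p!) b^(p + p!) has equally many a's and b's and is NOT in L.

This contradicts the pumping lemma, which requires xy^i z ∈ L for all i ≥ 0.
Hence L = {a^n b^m : n ≠ m, n,m ≥ 0} is not regular. ∎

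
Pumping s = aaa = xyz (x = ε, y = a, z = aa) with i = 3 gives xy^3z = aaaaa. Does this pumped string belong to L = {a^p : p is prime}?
Yes

xy³z = ε · aaa · aa = aaaaa.
aaaaa has length 5, which is prime, so it is in L.
(A single pumped string landing in L is not a contradiction by itself; a non-regularity proof needs some i for which xy^i z ∉ L, for every admissible decomposition.)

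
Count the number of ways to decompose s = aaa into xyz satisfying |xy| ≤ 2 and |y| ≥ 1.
3

For s = 'aaa' with pumping length p = 2:

Constraints: |xy| ≤ 2, |y| > 0

Valid decompositions (|xy| ≤ p, |y| ≥ 1):
  • x='', y='a', z='aa'
  • x='a', y='a', z='a'
  • x='', y='aa', z='a'

Total count: 3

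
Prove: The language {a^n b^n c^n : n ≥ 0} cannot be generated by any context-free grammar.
Assume for contradiction that L is context-free, and let p ≥ 1 be the pumping length given by the pumping lemma for CFLs.
Choose s = a^p b^p c^p. Then s ∈ L and |s| = 3p ≥ p.
By the CFL pumping lemma, s = uvxyz for some u, v, x, y, z with |vxy| ≤ p, |vy| ≥ 1, and uv^i xy^i z ∈ L for every i ≥ 0.

Because |vxy| ≤ p, the window vxy cannot contain both an a and a c: any substring of s containing both must include the entire block b^p plus at least one a and one c, so it has length ≥ p + 2 > p.
Hence at least one of the letters a, c does not occur in vy at all.

Take i = 0: the string uxz is obtained from s by deleting |vy| ≥ 1 symbols, so |uxz| = 3p − |vy| < 3p.
But the letter (a or c) that does not occur in vy still occurs exactly p times in uxz. Every string of L with exactly p copies of some letter is a^p b^p c^p, of length 3p. Since |uxz| < 3p, uxz ∉ L.

This contradicts the CFL pumping lemma, which requires uv^i xy^i z ∈ L for all i ≥ 0.
Hence L = {a^n b^n c^n : n ≥ 0} is not context-free. ∎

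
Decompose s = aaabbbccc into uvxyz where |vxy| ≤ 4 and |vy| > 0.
u='aa', v='a', x='bb', y='b', z='ccc'

For s = aaabbbccc with pumping length p = 4:

One valid decomposition:
- u = 'aa'
- v = 'a'
- x = 'bb'
- y = 'b'
- z = 'ccc'

Verification:
- uvxyz = 'aa' + 'a' + 'bb' + 'b' + 'ccc' = aaabbbccc ✓
- |vxy| = |'abbb'| = 4 ≤ 4 ✓
- |vy| = |'ab'| = 2 > 0 ✓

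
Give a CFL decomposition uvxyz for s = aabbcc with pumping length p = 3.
u='aa', v='b', x='b', y='c', z='c'

For s = aabbcc with pumping length p = 3:

One valid decomposition:
- u = 'aa'
- v = 'b'
- x = 'b'
- y = 'c'
- z = 'c'

Verification:
- uvxyz = 'aa' + 'b' + 'b' + 'c' + 'c' = aabbcc ✓
- |vxy| = |'bbc'| = 3 ≤ 3 ✓
- |vy| = |'bc'| = 2 > 0 ✓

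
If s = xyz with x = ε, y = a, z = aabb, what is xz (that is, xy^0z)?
aabb

Given x = '', y = 'a', z = 'aabb' and i = 0:

xy^0z = x + y·y·...·y (0 times) + z
       = '' + 'a'^0 + 'aabb'
       = '' + '' + 'aabb'
       = 'aabb'

The pumped string is 'aabb' with length 4.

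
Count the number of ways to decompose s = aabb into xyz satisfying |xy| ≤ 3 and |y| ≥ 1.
6

For s = 'aabb' with pumping length p = 3:

Constraints: |xy| ≤ 3, |y| > 0

Valid decompositions (|xy| ≤ p, |y| ≥ 1):
  • x='', y='a', z='abb'
  • x='a', y='a', z='bb'
  • x='', y='aa', z='bb'
  • x='aa', y='b', z='b'
  • x='a', y='ab', z='b'
  • x='', y='aab', z='b'

Total count: 6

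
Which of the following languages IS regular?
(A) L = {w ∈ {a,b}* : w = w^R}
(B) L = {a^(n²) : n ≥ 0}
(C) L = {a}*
(C) {a}*

(C) L = {a}* is regular.

This can be recognized by a finite automaton (DFA/NFA).
Regular expressions like {a}* define regular languages.

The other choices are not regular:
- {w ∈ {a,b}* : w = w^R}: After pumping, the string is no longer symmetric
- {a^(n²) : n ≥ 0}: After pumping, length is no longer a perfect square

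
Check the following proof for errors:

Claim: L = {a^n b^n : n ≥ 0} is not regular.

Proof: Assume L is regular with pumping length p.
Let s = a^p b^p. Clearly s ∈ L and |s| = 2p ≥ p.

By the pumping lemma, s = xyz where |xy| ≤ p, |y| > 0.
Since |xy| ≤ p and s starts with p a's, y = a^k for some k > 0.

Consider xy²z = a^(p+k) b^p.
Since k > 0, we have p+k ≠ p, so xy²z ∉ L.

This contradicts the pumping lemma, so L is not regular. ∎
The proof is correct.

This proof is valid because:
1. The string s = a^p b^p is correctly in L
2. The decomposition analysis is correct: y must consist only of a's
3. The contradiction is valid: pumping increases a's but not b's
4. The conclusion follows logically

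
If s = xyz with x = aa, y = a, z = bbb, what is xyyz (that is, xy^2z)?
aaaabbb

Given x = 'aa', y = 'a', z = 'bbb' and i = 2:

xy^2z = x + y·y·...·y (2 times) + z
       = 'aa' + 'a'^2 + 'bbb'
       = 'aa' + 'aa' + 'bbb'
       = 'aaaabbb'

The pumped string is 'aaaabbb' with length 7.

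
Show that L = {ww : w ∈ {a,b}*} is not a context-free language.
Assume for contradiction that L is context-free, and let p ≥ 1 be the pumping length given by the pumping lemma for CFLs.
Choose s = a^p b^p a^p b^p. Then s ∈ L (take w = a^p b^p) and |s| = 4p ≥ p.
By the CFL pumping lemma, s = uvxyz for some u, v, x, y, z with |vxy| ≤ p, |vy| ≥ 1, and uv^i xy^i z ∈ L for every i ≥ 0.

Write s as four blocks A₁ B₁ A₂ B₂ with A₁ = A₂ = a^p and B₁ = B₂ = b^p. Since |vxy| ≤ p, the window vxy lies inside at most two adjacent blocks. Take i = 0 and let t = uxz, so |t| = 4p − |vy| with 1 ≤ |vy| ≤ p. If |t| is odd, t ∉ L immediately, so assume |vy| is even (hence |vy| ≥ 2) and |t|/2 = 2p − |vy|/2, which satisfies p ≤ |t|/2 ≤ 2p − 1.

Case 1 (vxy inside A₁B₁): t = a^(p−j) b^(p−l) a^p b^p with j + l = |vy|. The second half of t has length < 2p, so it is a suffix of the trailing a^p b^p and ends in b; the first half is a^(p−j) b^(p−l) a^((j+l)/2), which ends in a because (j+l)/2 ≥ 1. The halves differ, so t ∉ L.

Case 2 (vxy inside B₁A₂, straddling the middle): t = a^p b^(p−j) a^(p−l) b^p with j + l = |vy|. If t = ww, then w is a prefix of t of length ≥ p, so w begins with a^p; and w is a suffix of t of length ≥ p, so w ends with b^p. That forces |w| ≥ 2p, contradicting |w| = |t|/2 ≤ 2p − 1. So t ∉ L.

Case 3 (vxy inside A₂B₂): t = a^p b^p a^(p−j) b^(p−l) with j + l = |vy|. The first half of t is a prefix of a^p b^p, so it begins with a; the second half is b^((j+l)/2) a^(p−j) b^(p−l), which begins with b. The halves differ, so t ∉ L.

In every case uv⁰xy⁰z = uxz ∉ L.

This contradicts the CFL pumping lemma, which requires uv^i xy^i z ∈ L for all i ≥ 0.
Hence L = {ww : w ∈ {a,b}*} is not context-free. ∎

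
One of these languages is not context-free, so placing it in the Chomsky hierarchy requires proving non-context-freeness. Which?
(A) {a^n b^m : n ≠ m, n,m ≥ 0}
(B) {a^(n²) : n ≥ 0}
(B) {a^(n²) : n ≥ 0}

(B) {a^(n²) : n ≥ 0} requires the CFL pumping lemma.

- {a^n b^m : n ≠ m, n,m ≥ 0} is context-free (but not regular)
  • Can be shown non-regular with the regular pumping lemma
  • After pumping a's, we can make n = m

- {a^(n²) : n ≥ 0} is NOT context-free
  • Requires the CFL pumping lemma to prove
  • Gaps between squares grow unboundedly

The CFL pumping lemma is "stronger" in that it can prove non-membership
in the larger class of context-free languages.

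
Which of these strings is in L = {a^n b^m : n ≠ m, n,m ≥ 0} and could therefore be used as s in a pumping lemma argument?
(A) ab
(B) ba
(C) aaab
(C) aaab

The pumping lemma is applied to a string s that lies in L, so first check membership of each option:
- (A) ab = a^1 b^1 has n = m = 1, so it is not in L ✗
- (B) ba has an a after a b, so it is not of the form a^n b^m and is not in L ✗
- (C) aaab = a^3 b^1 with 3 ≠ 1, so it is in L ✓

Only (C) aaab is in L, so it is the only candidate that could play the role of s.
(In a complete proof one picks s in terms of the pumping length p so that |s| ≥ p is guaranteed; a fixed string like aaab illustrates the shape of such an s.)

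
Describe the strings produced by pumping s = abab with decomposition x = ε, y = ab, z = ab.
{xy^i z : i ≥ 0} = {(ab)^(i+1) : i ≥ 0} = {ab, abab, ababab, ...}

With x = ε, y = ab, z = ab: Pumping 'ab' gives strings of alternating a's and b's.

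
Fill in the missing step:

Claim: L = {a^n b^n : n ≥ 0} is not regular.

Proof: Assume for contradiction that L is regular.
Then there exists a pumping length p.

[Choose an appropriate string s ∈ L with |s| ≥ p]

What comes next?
s = a^p b^p

This string is in L (has equal a's and b's) and has length 2p ≥ p.
Any decomposition xyz with |xy| ≤ p means y consists only of a's,
so pumping will unbalance the counts.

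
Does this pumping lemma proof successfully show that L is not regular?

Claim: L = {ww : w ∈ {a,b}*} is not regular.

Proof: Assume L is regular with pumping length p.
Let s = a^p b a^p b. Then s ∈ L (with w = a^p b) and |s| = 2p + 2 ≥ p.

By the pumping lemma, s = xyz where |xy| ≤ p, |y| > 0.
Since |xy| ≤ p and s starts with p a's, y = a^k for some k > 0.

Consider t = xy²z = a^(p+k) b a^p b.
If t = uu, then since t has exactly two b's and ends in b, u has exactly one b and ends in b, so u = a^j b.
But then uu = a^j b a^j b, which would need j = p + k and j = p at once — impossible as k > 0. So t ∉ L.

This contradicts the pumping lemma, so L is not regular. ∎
The proof is correct.

This proof is valid because:
1. s = a^p b a^p b is in L and is chosen in terms of p, so |s| ≥ p holds for every p
2. The decomposition analysis is correct: |xy| ≤ p forces y to lie inside the leading a's
3. The contradiction is valid: the argument shows a^(p+k) b a^p b cannot be split into two equal halves
4. The conclusion follows logically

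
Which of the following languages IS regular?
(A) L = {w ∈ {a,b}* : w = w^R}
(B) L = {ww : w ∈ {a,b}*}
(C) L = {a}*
(C) {a}*

(C) L = {a}* is regular.

This can be recognized by a finite automaton (DFA/NFA).
Regular expressions like {a}* define regular languages.

The other choices are not regular:
- {ww : w ∈ {a,b}*}: After pumping, the two halves no longer match
- {w ∈ {a,b}* : w = w^R}: After pumping, the string is no longer symmetric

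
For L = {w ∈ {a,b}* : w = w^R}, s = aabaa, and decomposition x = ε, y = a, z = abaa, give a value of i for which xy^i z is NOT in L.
i = 2

xy²z = ε · aa · abaa = aaabaa; aaabaa reversed is aabaaa ≠ aaabaa, so it is not a palindrome and is not in L.
(Other choices also work, e.g. i = 0, 3; only i = 1 is guaranteed to stay in L since xy¹z = s.)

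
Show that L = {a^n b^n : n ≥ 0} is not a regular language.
Assume for contradiction that L is regular, and let p ≥ 1 be the pumping length given by the pumping lemma.
Choose s = a^p b^p. Then s ∈ L and |s| = 2p ≥ p.
By the pumping lemma, s = xyz for some x, y, z with |xy| ≤ p, |y| ≥ 1, and xy^i z ∈ L for every i ≥ 0.
Since |xy| ≤ p and the first p symbols of s are all a's, we must have y = a^k for some k with 1 ≤ k ≤ p.

Take i = 3: xy³z = a^(p + 2k) b^p.
This string has p + 2k a's but p b's, and p + 2k > p because k ≥ 1. So xy³z ∉ L.

This contradicts the pumping lemma, which requires xy^i z ∈ L for all i ≥ 0.
Hence L = {a^n b^n : n ≥ 0} is not regular. ∎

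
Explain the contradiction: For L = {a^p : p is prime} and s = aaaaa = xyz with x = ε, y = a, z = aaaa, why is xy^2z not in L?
xy²z = aaaaaa ∉ L

Pumping with i = 2 replaces y = a by y² = aa:
- Original: s = xyz = aaaaa; aaaaa has length 5, which is prime, so it is in L
- Pumped: xy²z = ε · aa · aaaa = aaaaaa
- aaaaaa has length 6 = 2 × 3, which is not prime, so it is not in L

The pumping lemma would require xy²z ∈ L, so this decomposition yields a contradiction.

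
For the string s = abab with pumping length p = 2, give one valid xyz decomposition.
x = '', y = 'a', z = 'bab'

For s = abab and p = 2, one valid decomposition is:
- x = '' (length 0)
- y = 'a' (length 1)
- z = 'bab' (length 3)

Verification:
- xyz = '' + 'a' + 'bab' = abab ✓
- |xy| = 1 ≤ 2 ✓
- |y| = 1 > 0 ✓

All pumping lemma constraints are satisfied.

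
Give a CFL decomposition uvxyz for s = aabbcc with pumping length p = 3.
u='aa', v='b', x='b', y='c', z='c'

For s = aabbcc with pumping length p = 3:

One valid decomposition:
- u = 'aa'
- v = 'b'
- x = 'b'
- y = 'c'
- z = 'c'

Verification:
- uvxyz = 'aa' + 'b' + 'b' + 'c' + 'c' = aabbcc ✓
- |vxy| = |'bbc'| = 3 ≤ 3 ✓
- |vy| = |'bc'| = 2 > 0 ✓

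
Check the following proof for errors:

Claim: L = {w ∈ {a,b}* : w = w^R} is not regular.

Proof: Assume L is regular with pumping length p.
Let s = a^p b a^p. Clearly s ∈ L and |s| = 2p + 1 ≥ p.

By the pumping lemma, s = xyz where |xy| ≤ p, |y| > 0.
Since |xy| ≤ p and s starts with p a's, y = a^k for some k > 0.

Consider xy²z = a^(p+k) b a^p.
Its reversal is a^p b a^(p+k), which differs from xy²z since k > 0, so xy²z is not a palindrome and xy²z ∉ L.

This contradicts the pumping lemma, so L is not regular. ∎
The proof is correct.

This proof is valid because:
1. s = a^p b a^p is in L and is chosen in terms of p, so |s| ≥ p holds for every p
2. The decomposition analysis is correct: |xy| ≤ p forces y to lie inside the leading a's
3. The contradiction is valid: a^(p+k) b a^p has more a's before the b than after it, so it is not a palindrome
4. The conclusion follows logically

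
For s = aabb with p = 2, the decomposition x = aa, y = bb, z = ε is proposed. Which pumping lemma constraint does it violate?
Violated: |xy| ≤ p

The decomposition x = aa, y = bb, z = ε for s = aabb with p = 2
violates the constraint: |xy| ≤ p

|xy| = |aabb| = 4 > 2 = p. The decomposition puts too many characters in xy.

Pumping lemma constraints:
1. xyz = s (decomposition is valid)
2. |xy| ≤ p
3. |y| > 0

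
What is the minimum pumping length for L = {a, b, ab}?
p = 3

For a finite language L, the pumping lemma holds vacuously if p > max|s| for s ∈ L.

The longest string in L = {a, b, ab} has length 2.
If p = 3, then no string s ∈ L has |s| ≥ p, so the condition is vacuously true.

The minimum pumping length is p = 3.

Why no smaller p works: for any p ≤ 2, the longest string s ∈ L has |s| = 2 ≥ p, so it would
have to be pumpable; but pumping up (i = 2, 3, ...) produces ever longer strings, which cannot all lie in the
finite language L. So the pumping property fails for every p ≤ 2.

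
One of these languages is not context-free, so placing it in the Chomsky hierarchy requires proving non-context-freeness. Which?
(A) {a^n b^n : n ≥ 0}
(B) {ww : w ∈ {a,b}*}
(B) {ww : w ∈ {a,b}*}

(B) {ww : w ∈ {a,b}*} requires the CFL pumping lemma.

- {a^n b^n : n ≥ 0} is context-free (but not regular)
  • Can be shown non-regular with the regular pumping lemma
  • After pumping, the number of a's and b's become unequal

- {ww : w ∈ {a,b}*} is NOT context-free
  • Requires the CFL pumping lemma to prove
  • Cannot verify equality of two arbitrary substrings

The CFL pumping lemma is "stronger" in that it can prove non-membership
in the larger class of context-free languages.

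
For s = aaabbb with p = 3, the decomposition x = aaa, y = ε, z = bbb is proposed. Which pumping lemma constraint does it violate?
Violated: |y| > 0

The decomposition x = aaa, y = ε, z = bbb for s = aaabbb with p = 3
violates the constraint: |y| > 0

|y| = 0, but the pumping lemma requires |y| > 0 (y must be non-empty).

Pumping lemma constraints:
1. xyz = s (decomposition is valid)
2. |xy| ≤ p
3. |y| > 0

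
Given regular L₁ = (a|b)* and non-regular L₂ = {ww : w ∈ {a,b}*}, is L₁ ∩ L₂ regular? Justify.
No — L₁ ∩ L₂ is not regular.

(a|b)* is all strings over {a,b}, so L₁ ∩ L₂ = {ww : w ∈ {a,b}*} = L₂ itself, which is not regular (pump s = a^p b a^p b).

Note that the bare facts "L₁ regular, L₂ non-regular" do not settle the question by themselves: the closure of regular languages under ∪, ∩, complement and difference applies only when BOTH operands are regular. With a non-regular operand the result can come out regular or non-regular depending on the specific languages, so one has to work out L₁ ∩ L₂ for this particular pair, as above.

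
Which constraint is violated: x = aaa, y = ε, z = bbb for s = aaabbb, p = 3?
Violated: |y| > 0

The decomposition x = aaa, y = ε, z = bbb for s = aaabbb with p = 3
violates the constraint: |y| > 0

|y| = 0, but the pumping lemma requires |y| > 0 (y must be non-empty).

Pumping lemma constraints:
1. xyz = s (decomposition is valid)
2. |xy| ≤ p
3. |y| > 0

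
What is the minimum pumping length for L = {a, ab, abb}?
p = 4

For a finite language L, the pumping lemma holds vacuously if p > max|s| for s ∈ L.

The longest string in L = {a, ab, abb} has length 3.
If p = 4, then no string s ∈ L has |s| ≥ p, so the condition is vacuously true.

The minimum pumping length is p = 4.

Why no smaller p works: for any p ≤ 3, the longest string s ∈ L has |s| = 3 ≥ p, so it would
have to be pumpable; but pumping up (i = 2, 3, ...) produces ever longer strings, which cannot all lie in the
finite language L. So the pumping property fails for every p ≤ 3.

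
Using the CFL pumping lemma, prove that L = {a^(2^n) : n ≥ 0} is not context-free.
Assume for contradiction that L is context-free, and let p ≥ 1 be the pumping length given by the pumping lemma for CFLs.
Choose s = a^(2^p). Then s ∈ L and |s| = 2^p ≥ p.
By the CFL pumping lemma, s = uvxyz for some u, v, x, y, z with |vxy| ≤ p, |vy| ≥ 1, and uv^i xy^i z ∈ L for every i ≥ 0.
All symbols are a's, so only lengths matter: let k = |vy|, with 1 ≤ k ≤ |vxy| ≤ p < 2^p.

Take i = 2: |uv²xy²z| = 2^p + k, and 2^p < 2^p + k < 2^p + 2^p = 2^(p+1).
So the length lies strictly between consecutive powers of two and is not a power of 2; uv²xy²z ∉ L.

This contradicts the CFL pumping lemma, which requires uv^i xy^i z ∈ L for all i ≥ 0.
Hence L = {a^(2^n) : n ≥ 0} is not context-free. ∎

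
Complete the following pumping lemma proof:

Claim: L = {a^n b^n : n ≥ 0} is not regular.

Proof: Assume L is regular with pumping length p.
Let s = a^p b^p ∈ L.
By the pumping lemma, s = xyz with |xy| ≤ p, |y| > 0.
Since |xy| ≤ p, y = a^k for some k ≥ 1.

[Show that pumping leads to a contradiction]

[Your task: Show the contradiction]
Consider xy²z = a^(p+k) b^p.

Since k ≥ 1, we have p + k > p.
So xy²z has more a's than b's: (p+k) a's vs p b's.
This means xy²z ∉ L because a^n b^n requires equal counts.

This contradicts the pumping lemma which states xy²z ∈ L.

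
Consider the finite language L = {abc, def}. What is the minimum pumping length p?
p = 4

For a finite language L, the pumping lemma holds vacuously if p > max|s| for s ∈ L.

The longest string in L = {abc, def} has length 3.
If p = 4, then no string s ∈ L has |s| ≥ p, so the condition is vacuously true.

The minimum pumping length is p = 4.

Why no smaller p works: for any p ≤ 3, the longest string s ∈ L has |s| = 3 ≥ p, so it would
have to be pumpable; but pumping up (i = 2, 3, ...) produces ever longer strings, which cannot all lie in the
finite language L. So the pumping property fails for every p ≤ 3.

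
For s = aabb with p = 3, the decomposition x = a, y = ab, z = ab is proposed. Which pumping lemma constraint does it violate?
Violated: xyz = s

The decomposition x = a, y = ab, z = ab for s = aabb with p = 3
violates the constraint: xyz = s

xyz = 'a' + 'ab' + 'ab' = 'aabab' ≠ 'aabb' = s. The decomposition doesn't reconstruct s.

Pumping lemma constraints:
1. xyz = s (decomposition is valid)
2. |xy| ≤ p
3. |y| > 0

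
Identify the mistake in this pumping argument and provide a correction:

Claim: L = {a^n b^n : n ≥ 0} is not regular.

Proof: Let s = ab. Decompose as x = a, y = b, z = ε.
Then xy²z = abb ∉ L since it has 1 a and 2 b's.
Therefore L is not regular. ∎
Error: The string s = ab might be shorter than the pumping length p.

Correction: Choose s = a^p b^p to ensure |s| ≥ p. Also, the decomposition is wrong: with |xy| ≤ p, y cannot include b's when s starts with p a's.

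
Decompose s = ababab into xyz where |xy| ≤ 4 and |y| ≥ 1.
x = 'a', y = 'ba', z = 'bab'

For s = ababab and p = 4, one valid decomposition is:
- x = 'a' (length 1)
- y = 'ba' (length 2)
- z = 'bab' (length 3)

Verification:
- xyz = 'a' + 'ba' + 'bab' = ababab ✓
- |xy| = 3 ≤ 4 ✓
- |y| = 2 > 0 ✓

All pumping lemma constraints are satisfied.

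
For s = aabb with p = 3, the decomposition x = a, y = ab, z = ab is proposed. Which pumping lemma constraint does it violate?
Violated: xyz = s

The decomposition x = a, y = ab, z = ab for s = aabb with p = 3
violates the constraint: xyz = s

xyz = 'a' + 'ab' + 'ab' = 'aabab' ≠ 'aabb' = s. The decomposition doesn't reconstruct s.

Pumping lemma constraints:
1. xyz = s (decomposition is valid)
2. |xy| ≤ p
3. |y| > 0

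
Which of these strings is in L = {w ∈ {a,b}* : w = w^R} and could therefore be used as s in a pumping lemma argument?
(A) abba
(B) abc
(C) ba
(A) abba

The pumping lemma is applied to a string s that lies in L, so first check membership of each option:
- (A) abba reversed is abba, the same string, so it is a palindrome and is in L ✓
- (B) abc reversed is cba ≠ abc, so it is not a palindrome and is not in L ✗
- (C) ba reversed is ab ≠ ba, so it is not a palindrome and is not in L ✗

Only (A) abba is in L, so it is the only candidate that could play the role of s.
(In a complete proof one picks s in terms of the pumping length p so that |s| ≥ p is guaranteed; a fixed string like abba illustrates the shape of such an s.)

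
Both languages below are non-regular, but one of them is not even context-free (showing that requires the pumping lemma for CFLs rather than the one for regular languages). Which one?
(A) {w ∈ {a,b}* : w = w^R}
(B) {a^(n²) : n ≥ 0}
(B) {a^(n²) : n ≥ 0}

(B) {a^(n²) : n ≥ 0} requires the CFL pumping lemma.

- {w ∈ {a,b}* : w = w^R} is context-free (but not regular)
  • Can be shown non-regular with the regular pumping lemma
  • After pumping, the string is no longer symmetric

- {a^(n²) : n ≥ 0} is NOT context-free
  • Requires the CFL pumping lemma to prove
  • Gaps between squares grow unboundedly

The CFL pumping lemma is "stronger" in that it can prove non-membership
in the larger class of context-free languages.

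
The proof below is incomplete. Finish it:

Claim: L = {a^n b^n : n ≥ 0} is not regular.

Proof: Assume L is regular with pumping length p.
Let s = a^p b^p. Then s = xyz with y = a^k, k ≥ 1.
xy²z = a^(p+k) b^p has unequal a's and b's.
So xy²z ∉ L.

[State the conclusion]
This contradicts the pumping lemma for regular languages,
which guarantees xy^i z ∈ L for all i ≥ 0.

Since our assumption that L is regular leads to a contradiction,
we conclude that L = {a^n b^n : n ≥ 0} is NOT regular. ∎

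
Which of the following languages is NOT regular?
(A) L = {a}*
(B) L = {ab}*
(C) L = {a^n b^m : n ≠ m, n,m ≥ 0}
(C) {a^n b^m : n ≠ m, n,m ≥ 0}

(C) L = {a^n b^m : n ≠ m, n,m ≥ 0} is NOT regular.

The pumping lemma can be used to prove this:
After pumping a's, we can make n = m

The other languages are regular because they can be recognized by finite automata.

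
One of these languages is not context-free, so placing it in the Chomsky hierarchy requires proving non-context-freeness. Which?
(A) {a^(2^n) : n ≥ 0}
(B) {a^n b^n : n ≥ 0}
(A) {a^(2^n) : n ≥ 0}

(A) {a^(2^n) : n ≥ 0} requires the CFL pumping lemma.

- {a^n b^n : n ≥ 0} is context-free (but not regular)
  • Can be shown non-regular with the regular pumping lemma
  • After pumping, the number of a's and b's become unequal

- {a^(2^n) : n ≥ 0} is NOT context-free
  • Requires the CFL pumping lemma to prove
  • Gaps between powers of 2 grow exponentially

The CFL pumping lemma is "stronger" in that it can prove non-membership
in the larger class of context-free languages.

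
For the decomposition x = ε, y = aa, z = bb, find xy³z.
aaaaaabb

Given x = '', y = 'aa', z = 'bb' and i = 3:

xy^3z = x + y·y·...·y (3 times) + z
       = '' + 'aa'^3 + 'bb'
       = '' + 'aaaaaa' + 'bb'
       = 'aaaaaabb'

The pumped string is 'aaaaaabb' with length 8.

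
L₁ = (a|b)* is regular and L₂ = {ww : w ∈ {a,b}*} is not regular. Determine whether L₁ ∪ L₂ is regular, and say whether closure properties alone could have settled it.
Yes — L₁ ∪ L₂ is regular.

{ww} ⊆ (a|b)*, so L₁ ∪ L₂ = (a|b)*, which is regular.

Note that the bare facts "L₁ regular, L₂ non-regular" do not settle the question by themselves: the closure of regular languages under ∪, ∩, complement and difference applies only when BOTH operands are regular. With a non-regular operand the result can come out regular or non-regular depending on the specific languages, so one has to work out L₁ ∪ L₂ for this particular pair, as above.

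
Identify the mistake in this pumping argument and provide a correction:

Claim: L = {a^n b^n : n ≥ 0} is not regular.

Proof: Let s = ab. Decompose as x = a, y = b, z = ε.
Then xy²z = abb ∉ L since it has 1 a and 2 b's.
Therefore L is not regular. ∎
Error: The string s = ab might be shorter than the pumping length p.

Correction: Choose s = a^p b^p to ensure |s| ≥ p. Also, the decomposition is wrong: with |xy| ≤ p, y cannot include b's when s starts with p a's.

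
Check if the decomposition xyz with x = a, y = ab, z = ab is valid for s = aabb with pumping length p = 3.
Violated: xyz = s

The decomposition x = a, y = ab, z = ab for s = aabb with p = 3
violates the constraint: xyz = s

xyz = 'a' + 'ab' + 'ab' = 'aabab' ≠ 'aabb' = s. The decomposition doesn't reconstruct s.

Pumping lemma constraints:
1. xyz = s (decomposition is valid)
2. |xy| ≤ p
3. |y| > 0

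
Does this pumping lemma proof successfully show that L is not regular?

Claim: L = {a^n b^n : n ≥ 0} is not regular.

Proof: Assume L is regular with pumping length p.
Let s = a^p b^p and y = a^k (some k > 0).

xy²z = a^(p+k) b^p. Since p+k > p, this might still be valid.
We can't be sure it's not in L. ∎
The proof is INCORRECT.

Error: The conclusion is wrong.
xy²z = a^(p+k) b^p is definitely NOT in L because the number of a's (p+k) ≠ number of b's (p).
The proof incorrectly doubts what is actually a valid contradiction.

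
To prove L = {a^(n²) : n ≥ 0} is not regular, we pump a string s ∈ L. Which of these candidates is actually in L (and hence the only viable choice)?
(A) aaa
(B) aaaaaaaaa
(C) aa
(B) aaaaaaaaa

The pumping lemma is applied to a string s that lies in L, so first check membership of each option:
- (A) aaa has length 3, strictly between 1² = 1 and 2² = 4, so it is not in L ✗
- (B) aaaaaaaaa has length 9 = 3², a perfect square, so it is in L ✓
- (C) aa has length 2, strictly between 1² = 1 and 2² = 4, so it is not in L ✗

Only (B) aaaaaaaaa is in L, so it is the only candidate that could play the role of s.
(In a complete proof one picks s in terms of the pumping length p so that |s| ≥ p is guaranteed; a fixed string like aaaaaaaaa illustrates the shape of such an s.)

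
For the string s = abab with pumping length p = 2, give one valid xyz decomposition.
x = 'a', y = 'b', z = 'ab'

For s = abab and p = 2, one valid decomposition is:
- x = 'a' (length 1)
- y = 'b' (length 1)
- z = 'ab' (length 2)

Verification:
- xyz = 'a' + 'b' + 'ab' = abab ✓
- |xy| = 2 ≤ 2 ✓
- |y| = 1 > 0 ✓

All pumping lemma constraints are satisfied.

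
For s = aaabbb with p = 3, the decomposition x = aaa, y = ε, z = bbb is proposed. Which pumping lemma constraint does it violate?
Violated: |y| > 0

The decomposition x = aaa, y = ε, z = bbb for s = aaabbb with p = 3
violates the constraint: |y| > 0

|y| = 0, but the pumping lemma requires |y| > 0 (y must be non-empty).

Pumping lemma constraints:
1. xyz = s (decomposition is valid)
2. |xy| ≤ p
3. |y| > 0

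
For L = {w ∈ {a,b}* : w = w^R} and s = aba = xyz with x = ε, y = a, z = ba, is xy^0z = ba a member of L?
No

xy⁰z = ε · ε · ba = ba.
ba reversed is ab ≠ ba, so it is not a palindrome and is not in L.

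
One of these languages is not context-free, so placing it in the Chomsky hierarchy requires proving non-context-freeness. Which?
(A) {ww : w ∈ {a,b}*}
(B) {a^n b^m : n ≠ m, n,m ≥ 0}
(A) {ww : w ∈ {a,b}*}

(A) {ww : w ∈ {a,b}*} requires the CFL pumping lemma.

- {a^n b^m : n ≠ m, n,m ≥ 0} is context-free (but not regular)
  • Can be shown non-regular with the regular pumping lemma
  • After pumping a's, we can make n = m

- {ww : w ∈ {a,b}*} is NOT context-free
  • Requires the CFL pumping lemma to prove
  • Cannot verify equality of two arbitrary substrings

The CFL pumping lemma is "stronger" in that it can prove non-membership
in the larger class of context-free languages.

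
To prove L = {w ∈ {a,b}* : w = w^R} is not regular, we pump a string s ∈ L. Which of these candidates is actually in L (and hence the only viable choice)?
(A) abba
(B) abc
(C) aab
(A) abba

The pumping lemma is applied to a string s that lies in L, so first check membership of each option:
- (A) abba reversed is abba, the same string, so it is a palindrome and is in L ✓
- (B) abc reversed is cba ≠ abc, so it is not a palindrome and is not in L ✗
- (C) aab reversed is baa ≠ aab, so it is not a palindrome and is not in L ✗

Only (A) abba is in L, so it is the only candidate that could play the role of s.
(In a complete proof one picks s in terms of the pumping length p so that |s| ≥ p is guaranteed; a fixed string like abba illustrates the shape of such an s.)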